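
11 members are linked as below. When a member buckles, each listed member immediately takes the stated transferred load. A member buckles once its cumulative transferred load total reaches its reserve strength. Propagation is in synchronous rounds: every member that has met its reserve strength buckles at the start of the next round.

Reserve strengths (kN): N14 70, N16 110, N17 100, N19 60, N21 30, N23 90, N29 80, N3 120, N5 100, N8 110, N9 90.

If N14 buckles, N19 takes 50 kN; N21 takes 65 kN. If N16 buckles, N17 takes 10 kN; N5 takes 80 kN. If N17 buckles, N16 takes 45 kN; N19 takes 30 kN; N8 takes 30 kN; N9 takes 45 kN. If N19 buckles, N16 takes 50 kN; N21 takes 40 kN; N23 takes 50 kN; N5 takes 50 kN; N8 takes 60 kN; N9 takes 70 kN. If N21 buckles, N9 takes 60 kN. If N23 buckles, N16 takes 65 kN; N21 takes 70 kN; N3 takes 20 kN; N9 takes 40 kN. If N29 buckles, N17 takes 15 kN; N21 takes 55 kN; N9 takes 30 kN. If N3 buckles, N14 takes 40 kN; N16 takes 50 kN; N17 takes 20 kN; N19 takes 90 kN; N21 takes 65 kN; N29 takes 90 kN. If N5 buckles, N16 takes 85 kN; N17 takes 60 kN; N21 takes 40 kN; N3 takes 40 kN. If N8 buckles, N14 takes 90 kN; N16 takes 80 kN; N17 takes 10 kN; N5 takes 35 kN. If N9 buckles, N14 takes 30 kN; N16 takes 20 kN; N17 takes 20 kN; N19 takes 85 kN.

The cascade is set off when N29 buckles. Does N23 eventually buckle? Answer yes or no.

Round 1 — N29 buckles (initial).
  N17: +15 → 15 < 100
  N21: +55 → 55 ≥ 30
  N9: +30 → 30 < 90
Round 2 — N21 buckles.
  N9: +60 → 90 ≥ 90
Round 3 — N9 buckles.
  N14: +30 → 30 < 70
  N16: +20 → 20 < 110
  N17: +20 → 35 < 100
  N19: +85 → 85 ≥ 60
Round 4 — N19 buckles.
  N16: +50 → 70 < 110
  N23: +50 → 50 < 90
  N5: +50 → 50 < 100
  N8: +60 → 60 < 110
No further bucklings.

no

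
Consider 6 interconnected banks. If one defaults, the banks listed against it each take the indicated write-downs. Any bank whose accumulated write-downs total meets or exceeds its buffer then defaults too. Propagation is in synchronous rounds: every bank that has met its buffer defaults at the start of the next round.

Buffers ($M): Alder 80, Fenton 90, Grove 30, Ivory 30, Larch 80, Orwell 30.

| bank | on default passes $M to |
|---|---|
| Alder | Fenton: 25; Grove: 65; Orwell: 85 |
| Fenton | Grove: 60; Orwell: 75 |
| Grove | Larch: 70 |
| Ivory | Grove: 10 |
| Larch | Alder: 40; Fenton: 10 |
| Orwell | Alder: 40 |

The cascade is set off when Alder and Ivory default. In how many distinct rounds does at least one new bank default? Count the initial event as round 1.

2

Round 1 — Alder, Ivory default (initial).
  Fenton: +25 → 25 < 90
  Grove: +65+10 → 75 ≥ 30
  Orwell: +85 → 85 ≥ 30
Round 2 — Grove, Orwell default.
  Larch: +70 → 70 < 80
No further defaults.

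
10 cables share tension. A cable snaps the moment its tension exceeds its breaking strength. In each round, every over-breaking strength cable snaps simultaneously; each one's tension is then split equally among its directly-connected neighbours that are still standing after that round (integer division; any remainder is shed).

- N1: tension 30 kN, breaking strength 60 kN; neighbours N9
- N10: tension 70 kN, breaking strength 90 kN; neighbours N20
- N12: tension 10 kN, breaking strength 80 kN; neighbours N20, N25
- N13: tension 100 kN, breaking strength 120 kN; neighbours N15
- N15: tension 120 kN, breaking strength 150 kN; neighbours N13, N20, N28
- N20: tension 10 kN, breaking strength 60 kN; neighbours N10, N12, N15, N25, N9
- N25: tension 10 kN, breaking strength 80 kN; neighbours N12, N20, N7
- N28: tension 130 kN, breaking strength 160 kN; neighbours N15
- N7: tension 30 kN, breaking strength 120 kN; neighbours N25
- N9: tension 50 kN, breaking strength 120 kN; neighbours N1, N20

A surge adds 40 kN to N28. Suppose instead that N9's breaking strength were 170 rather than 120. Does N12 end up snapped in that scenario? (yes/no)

no

With N9's breaking strength at 170:
Round 1 — N28 at 170 > 160. N28 snaps.
  N28 sheds 170 kN to N15: 170 each.
    N15: 120+170 = 290 > 150
Round 2 — N15 snaps.
  N15 sheds 290 kN to N13, N20: 145 each.
    N13: 100+145 = 245 > 120
    N20: 10+145 = 155 > 60
Round 3 — N13, N20 snap.
  N13 sheds 245 kN: no online neighbours, lost.
  N20 sheds 155 kN to N10, N12, N25, N9: 38 each (3 lost).
    N10: 70+38 = 108 > 90
    N12: 10+38 = 48 ≤ 80
    N25: 10+38 = 48 ≤ 80
    N9: 50+38 = 88 ≤ 170
Round 4 — N10 snaps.
  N10 sheds 108 kN: no online neighbours, lost.
No further breaks.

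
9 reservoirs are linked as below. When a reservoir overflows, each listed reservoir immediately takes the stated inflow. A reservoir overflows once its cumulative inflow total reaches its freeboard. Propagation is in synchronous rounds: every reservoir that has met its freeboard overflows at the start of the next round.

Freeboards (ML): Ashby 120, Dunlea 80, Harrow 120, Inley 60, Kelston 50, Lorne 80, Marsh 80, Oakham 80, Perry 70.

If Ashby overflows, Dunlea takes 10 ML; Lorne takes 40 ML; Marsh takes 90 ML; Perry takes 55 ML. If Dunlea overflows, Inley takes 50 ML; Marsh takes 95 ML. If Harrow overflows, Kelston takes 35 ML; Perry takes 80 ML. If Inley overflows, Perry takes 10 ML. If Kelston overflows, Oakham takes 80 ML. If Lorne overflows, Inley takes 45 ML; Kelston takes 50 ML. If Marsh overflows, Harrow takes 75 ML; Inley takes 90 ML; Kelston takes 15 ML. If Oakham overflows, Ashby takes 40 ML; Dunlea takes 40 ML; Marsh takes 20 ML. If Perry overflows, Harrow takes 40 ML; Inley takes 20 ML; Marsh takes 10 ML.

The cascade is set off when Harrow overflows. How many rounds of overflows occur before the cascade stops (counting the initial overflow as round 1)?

Round 1 — Harrow overflows (initial).
  Kelston: +35 → 35 < 50
  Perry: +80 → 80 ≥ 70
Round 2 — Perry overflows.
  Inley: +20 → 20 < 60
  Marsh: +10 → 10 < 80
No further overflows.

2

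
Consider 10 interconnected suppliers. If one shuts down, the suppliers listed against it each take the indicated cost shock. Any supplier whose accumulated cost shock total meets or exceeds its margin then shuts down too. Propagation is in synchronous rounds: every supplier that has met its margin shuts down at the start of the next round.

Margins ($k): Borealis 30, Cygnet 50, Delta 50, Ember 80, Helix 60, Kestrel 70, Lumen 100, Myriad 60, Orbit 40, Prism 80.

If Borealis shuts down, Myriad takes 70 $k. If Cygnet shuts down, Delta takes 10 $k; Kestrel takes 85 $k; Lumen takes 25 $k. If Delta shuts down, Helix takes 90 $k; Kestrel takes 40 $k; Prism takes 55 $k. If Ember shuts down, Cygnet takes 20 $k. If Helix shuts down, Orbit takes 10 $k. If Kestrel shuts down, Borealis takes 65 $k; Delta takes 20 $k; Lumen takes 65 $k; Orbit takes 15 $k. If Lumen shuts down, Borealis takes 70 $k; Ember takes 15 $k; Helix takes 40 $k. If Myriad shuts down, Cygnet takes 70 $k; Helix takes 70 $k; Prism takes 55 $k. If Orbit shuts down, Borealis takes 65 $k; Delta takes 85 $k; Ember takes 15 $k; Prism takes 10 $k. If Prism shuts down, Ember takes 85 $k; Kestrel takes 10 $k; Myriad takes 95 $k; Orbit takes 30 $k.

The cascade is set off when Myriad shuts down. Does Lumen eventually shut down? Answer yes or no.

Round 1 — Myriad shuts down (initial).
  Cygnet: +70 → 70 ≥ 50
  Helix: +70 → 70 ≥ 60
  Prism: +55 → 55 < 80
Round 2 — Cygnet, Helix shut down.
  Delta: +10 → 10 < 50
  Kestrel: +85 → 85 ≥ 70
  Lumen: +25 → 25 < 100
  Orbit: +10 → 10 < 40
Round 3 — Kestrel shuts down.
  Borealis: +65 → 65 ≥ 30
  Delta: +20 → 30 < 50
  Lumen: +65 → 90 < 100
  Orbit: +15 → 25 < 40
Round 4 — Borealis shuts down.
No further shutdowns.

no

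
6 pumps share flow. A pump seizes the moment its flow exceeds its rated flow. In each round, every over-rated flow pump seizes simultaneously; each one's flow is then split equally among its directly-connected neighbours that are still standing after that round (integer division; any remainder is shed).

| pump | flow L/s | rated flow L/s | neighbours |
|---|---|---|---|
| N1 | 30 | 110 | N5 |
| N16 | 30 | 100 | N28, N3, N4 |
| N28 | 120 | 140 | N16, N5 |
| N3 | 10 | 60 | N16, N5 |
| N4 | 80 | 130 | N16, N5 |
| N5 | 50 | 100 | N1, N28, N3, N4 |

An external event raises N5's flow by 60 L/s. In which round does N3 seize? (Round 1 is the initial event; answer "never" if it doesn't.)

Round 1 — N5 at 110 > 100. N5 seizes.
  N5 sheds 110 L/s to N1, N28, N3, N4: 27 each (2 lost).
    N1: 30+27 = 57 ≤ 110
    N28: 120+27 = 147 > 140
    N3: 10+27 = 37 ≤ 60
    N4: 80+27 = 107 ≤ 130
Round 2 — N28 seizes.
  N28 sheds 147 L/s to N16: 147 each.
    N16: 30+147 = 177 > 100
Round 3 — N16 seizes.
  N16 sheds 177 L/s to N3, N4: 88 each (1 lost).
    N3: 37+88 = 125 > 60
    N4: 107+88 = 195 > 130
Round 4 — N3, N4 seize.
  N3 sheds 125 L/s: no online neighbours, lost.
  N4 sheds 195 L/s: no online neighbours, lost.
No further seizures.

4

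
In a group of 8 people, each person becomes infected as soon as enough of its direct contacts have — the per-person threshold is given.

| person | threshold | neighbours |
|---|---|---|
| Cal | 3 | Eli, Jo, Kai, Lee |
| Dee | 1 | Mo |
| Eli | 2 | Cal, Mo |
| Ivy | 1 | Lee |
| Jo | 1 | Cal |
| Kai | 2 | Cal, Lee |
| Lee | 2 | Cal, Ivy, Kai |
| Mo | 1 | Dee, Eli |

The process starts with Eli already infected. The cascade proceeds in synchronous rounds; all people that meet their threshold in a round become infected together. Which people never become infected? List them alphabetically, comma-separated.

Cal, Ivy, Jo, Kai, Lee

Round 1 — Eli becomes infected (initial).
Round 2 — checking thresholds:
  Cal: 1 of 4 neighbours < 3, below threshold.
  Mo: 1 of 2 neighbours ≥ 1, becomes infected.
Round 3 — checking thresholds:
  Cal: 1 of 4 neighbours < 3, below threshold.
  Dee: 1 of 1 neighbours ≥ 1, becomes infected.
Round 4 — no new infections; cascade stops.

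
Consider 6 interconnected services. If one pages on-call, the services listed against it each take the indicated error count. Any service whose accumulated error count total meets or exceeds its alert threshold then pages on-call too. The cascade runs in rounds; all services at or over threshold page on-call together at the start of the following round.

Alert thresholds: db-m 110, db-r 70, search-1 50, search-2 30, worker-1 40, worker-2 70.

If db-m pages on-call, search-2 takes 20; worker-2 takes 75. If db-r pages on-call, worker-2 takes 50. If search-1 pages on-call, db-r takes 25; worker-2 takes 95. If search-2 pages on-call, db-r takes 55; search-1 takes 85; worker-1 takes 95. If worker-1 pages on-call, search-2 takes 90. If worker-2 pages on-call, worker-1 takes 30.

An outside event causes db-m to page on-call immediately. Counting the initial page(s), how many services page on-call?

2

Round 1 — db-m pages on-call (initial).
  search-2: +20 → 20 < 30
  worker-2: +75 → 75 ≥ 70
Round 2 — worker-2 pages on-call.
  worker-1: +30 → 30 < 40
No further pages.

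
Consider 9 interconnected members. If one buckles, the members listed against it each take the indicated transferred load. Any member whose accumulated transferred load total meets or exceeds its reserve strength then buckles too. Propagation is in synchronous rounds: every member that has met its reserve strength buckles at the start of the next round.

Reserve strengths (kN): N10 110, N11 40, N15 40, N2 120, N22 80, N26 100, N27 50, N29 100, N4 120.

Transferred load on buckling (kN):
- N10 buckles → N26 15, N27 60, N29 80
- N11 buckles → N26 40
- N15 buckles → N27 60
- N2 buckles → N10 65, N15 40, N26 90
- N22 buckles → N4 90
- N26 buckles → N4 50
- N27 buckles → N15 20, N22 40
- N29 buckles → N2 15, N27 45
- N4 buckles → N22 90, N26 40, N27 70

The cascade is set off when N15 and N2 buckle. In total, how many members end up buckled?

3

Round 1 — N15, N2 buckle (initial).
  N10: +65 → 65 < 110
  N26: +90 → 90 < 100
  N27: +60 → 60 ≥ 50
Round 2 — N27 buckles.
  N22: +40 → 40 < 80
No further bucklings.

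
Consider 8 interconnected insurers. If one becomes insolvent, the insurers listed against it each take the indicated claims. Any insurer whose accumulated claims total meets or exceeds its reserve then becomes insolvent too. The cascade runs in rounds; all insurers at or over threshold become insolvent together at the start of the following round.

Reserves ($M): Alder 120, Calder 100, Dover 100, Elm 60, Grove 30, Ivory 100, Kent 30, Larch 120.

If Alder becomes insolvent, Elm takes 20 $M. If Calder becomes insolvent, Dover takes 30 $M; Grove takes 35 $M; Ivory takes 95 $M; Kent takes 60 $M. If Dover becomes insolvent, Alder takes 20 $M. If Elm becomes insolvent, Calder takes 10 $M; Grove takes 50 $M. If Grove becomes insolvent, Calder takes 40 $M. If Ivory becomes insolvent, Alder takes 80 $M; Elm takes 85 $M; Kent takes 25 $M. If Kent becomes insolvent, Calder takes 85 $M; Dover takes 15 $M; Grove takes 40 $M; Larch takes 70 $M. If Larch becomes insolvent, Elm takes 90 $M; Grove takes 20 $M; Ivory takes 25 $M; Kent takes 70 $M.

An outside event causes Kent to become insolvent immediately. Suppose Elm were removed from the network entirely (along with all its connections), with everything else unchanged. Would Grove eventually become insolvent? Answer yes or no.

yes

With Elm removed:
Round 1 — Kent becomes insolvent (initial).
  Calder: +85 → 85 < 100
  Dover: +15 → 15 < 100
  Grove: +40 → 40 ≥ 30
  Larch: +70 → 70 < 120
Round 2 — Grove becomes insolvent.
  Calder: +40 → 125 ≥ 100
Round 3 — Calder becomes insolvent.
  Dover: +30 → 45 < 100
  Ivory: +95 → 95 < 100
No further insolvencies.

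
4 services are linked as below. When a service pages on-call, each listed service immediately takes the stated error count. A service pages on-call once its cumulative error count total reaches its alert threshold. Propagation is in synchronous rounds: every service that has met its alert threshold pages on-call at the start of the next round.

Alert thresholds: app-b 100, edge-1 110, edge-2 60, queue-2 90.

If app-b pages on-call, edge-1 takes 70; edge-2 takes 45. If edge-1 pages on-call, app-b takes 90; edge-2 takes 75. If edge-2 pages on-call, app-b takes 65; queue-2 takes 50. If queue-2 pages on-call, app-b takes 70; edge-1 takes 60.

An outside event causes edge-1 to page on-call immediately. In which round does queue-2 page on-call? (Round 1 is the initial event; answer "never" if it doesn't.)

never

Round 1 — edge-1 pages on-call (initial).
  app-b: +90 → 90 < 100
  edge-2: +75 → 75 ≥ 60
Round 2 — edge-2 pages on-call.
  app-b: +65 → 155 ≥ 100
  queue-2: +50 → 50 < 90
Round 3 — app-b pages on-call.
No further pages.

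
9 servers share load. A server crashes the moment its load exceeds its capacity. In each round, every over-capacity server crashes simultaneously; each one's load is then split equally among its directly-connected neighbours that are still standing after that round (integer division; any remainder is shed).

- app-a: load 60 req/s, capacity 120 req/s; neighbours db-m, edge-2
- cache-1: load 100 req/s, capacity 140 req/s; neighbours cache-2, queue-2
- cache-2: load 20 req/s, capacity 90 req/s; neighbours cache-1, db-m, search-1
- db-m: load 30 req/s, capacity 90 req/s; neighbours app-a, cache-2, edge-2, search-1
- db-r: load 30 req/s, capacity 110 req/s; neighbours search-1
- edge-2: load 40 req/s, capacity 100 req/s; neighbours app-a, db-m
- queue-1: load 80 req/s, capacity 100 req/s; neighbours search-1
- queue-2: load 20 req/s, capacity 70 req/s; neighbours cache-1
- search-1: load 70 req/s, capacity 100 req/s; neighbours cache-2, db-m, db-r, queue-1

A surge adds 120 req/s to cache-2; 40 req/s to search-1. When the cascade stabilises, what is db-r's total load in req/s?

66

Round 1 — cache-2 at 140 > 90; search-1 at 110 > 100. cache-2, search-1 crash.
  cache-2 sheds 140 req/s to cache-1, db-m: 70 each.
    cache-1: 100+70 = 170 > 140
    db-m: 30+70 = 100 > 90
  search-1 sheds 110 req/s to db-m, db-r, queue-1: 36 each (2 lost).
    db-m: 100+36 = 136 > 90
    db-r: 30+36 = 66 ≤ 110
    queue-1: 80+36 = 116 > 100
Round 2 — cache-1, db-m, queue-1 crash.
  cache-1 sheds 170 req/s to queue-2: 170 each.
    queue-2: 20+170 = 190 > 70
  db-m sheds 136 req/s to app-a, edge-2: 68 each.
    app-a: 60+68 = 128 > 120
    edge-2: 40+68 = 108 > 100
  queue-1 sheds 116 req/s: no online neighbours, lost.
Round 3 — app-a, edge-2, queue-2 crash.
  app-a sheds 128 req/s: no online neighbours, lost.
  edge-2 sheds 108 req/s: no online neighbours, lost.
  queue-2 sheds 190 req/s: no online neighbours, lost.
No further crashes.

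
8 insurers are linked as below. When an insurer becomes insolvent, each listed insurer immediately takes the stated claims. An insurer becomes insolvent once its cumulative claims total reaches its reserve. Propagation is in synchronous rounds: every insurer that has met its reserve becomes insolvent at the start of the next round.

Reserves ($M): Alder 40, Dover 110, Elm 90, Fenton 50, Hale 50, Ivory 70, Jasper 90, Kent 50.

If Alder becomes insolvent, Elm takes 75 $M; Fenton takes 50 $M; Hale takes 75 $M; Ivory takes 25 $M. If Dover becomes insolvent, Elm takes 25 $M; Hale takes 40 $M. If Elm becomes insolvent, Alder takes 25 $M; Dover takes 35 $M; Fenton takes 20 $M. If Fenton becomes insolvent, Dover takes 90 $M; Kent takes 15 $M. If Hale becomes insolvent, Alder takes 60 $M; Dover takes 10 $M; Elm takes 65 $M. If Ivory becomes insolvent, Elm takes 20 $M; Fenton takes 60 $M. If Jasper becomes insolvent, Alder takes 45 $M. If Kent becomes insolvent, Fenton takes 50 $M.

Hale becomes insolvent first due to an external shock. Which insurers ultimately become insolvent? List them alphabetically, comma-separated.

Alder, Dover, Elm, Fenton, Hale

Round 1 — Hale becomes insolvent (initial).
  Alder: +60 → 60 ≥ 40
  Dover: +10 → 10 < 110
  Elm: +65 → 65 < 90
Round 2 — Alder becomes insolvent.
  Elm: +75 → 140 ≥ 90
  Fenton: +50 → 50 ≥ 50
  Ivory: +25 → 25 < 70
Round 3 — Elm, Fenton become insolvent.
  Dover: +35+90 → 135 ≥ 110
  Kent: +15 → 15 < 50
Round 4 — Dover becomes insolvent.
No further insolvencies.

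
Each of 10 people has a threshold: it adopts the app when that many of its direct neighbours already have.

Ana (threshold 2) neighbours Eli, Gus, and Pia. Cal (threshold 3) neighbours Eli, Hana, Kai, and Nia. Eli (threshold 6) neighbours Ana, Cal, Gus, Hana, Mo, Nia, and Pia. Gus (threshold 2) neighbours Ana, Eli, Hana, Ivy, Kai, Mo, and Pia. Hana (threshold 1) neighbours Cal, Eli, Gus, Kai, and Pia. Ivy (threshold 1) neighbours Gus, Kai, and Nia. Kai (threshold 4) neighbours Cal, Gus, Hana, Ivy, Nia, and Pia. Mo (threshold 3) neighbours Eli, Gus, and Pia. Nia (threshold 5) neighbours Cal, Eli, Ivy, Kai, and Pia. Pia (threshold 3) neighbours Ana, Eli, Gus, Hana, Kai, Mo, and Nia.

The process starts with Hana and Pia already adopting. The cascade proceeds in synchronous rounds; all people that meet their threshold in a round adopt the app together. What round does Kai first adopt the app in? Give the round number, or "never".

4

Round 1 — Hana, Pia adopt the app (initial).
Round 2 — checking thresholds:
  Ana: 1 of 3 neighbours < 2, holds.
  Cal: 1 of 4 neighbours < 3, holds.
  Eli: 2 of 7 neighbours < 6, holds.
  Gus: 2 of 7 neighbours ≥ 2, adopts the app.
  Kai: 2 of 6 neighbours < 4, holds.
  Mo: 1 of 3 neighbours < 3, holds.
  Nia: 1 of 5 neighbours < 5, holds.
Round 3 — checking thresholds:
  Ana: 2 of 3 neighbours ≥ 2, adopts the app.
  Cal: 1 of 4 neighbours < 3, holds.
  Eli: 3 of 7 neighbours < 6, holds.
  Ivy: 1 of 3 neighbours ≥ 1, adopts the app.
  Kai: 3 of 6 neighbours < 4, holds.
  Mo: 2 of 3 neighbours < 3, holds.
  Nia: 1 of 5 neighbours < 5, holds.
Round 4 — checking thresholds:
  Cal: 1 of 4 neighbours < 3, holds.
  Eli: 4 of 7 neighbours < 6, holds.
  Kai: 4 of 6 neighbours ≥ 4, adopts the app.
  Mo: 2 of 3 neighbours < 3, holds.
  Nia: 2 of 5 neighbours < 5, holds.
Round 5 — no new adoptions; cascade stops.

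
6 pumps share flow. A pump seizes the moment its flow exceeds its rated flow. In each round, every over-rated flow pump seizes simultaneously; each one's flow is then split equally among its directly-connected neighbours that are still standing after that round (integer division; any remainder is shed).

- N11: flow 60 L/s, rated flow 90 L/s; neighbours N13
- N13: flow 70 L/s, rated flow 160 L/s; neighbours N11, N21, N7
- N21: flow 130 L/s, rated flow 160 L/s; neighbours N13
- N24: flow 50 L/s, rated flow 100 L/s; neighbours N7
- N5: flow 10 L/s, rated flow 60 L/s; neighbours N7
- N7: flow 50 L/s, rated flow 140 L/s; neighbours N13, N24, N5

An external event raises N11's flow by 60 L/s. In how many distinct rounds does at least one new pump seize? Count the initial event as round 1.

4

Round 1 — N11 at 120 > 90. N11 seizes.
  N11 sheds 120 L/s to N13: 120 each.
    N13: 70+120 = 190 > 160
Round 2 — N13 seizes.
  N13 sheds 190 L/s to N21, N7: 95 each.
    N21: 130+95 = 225 > 160
    N7: 50+95 = 145 > 140
Round 3 — N21, N7 seize.
  N21 sheds 225 L/s: no online neighbours, lost.
  N7 sheds 145 L/s to N24, N5: 72 each (1 lost).
    N24: 50+72 = 122 > 100
    N5: 10+72 = 82 > 60
Round 4 — N24, N5 seize.
  N24 sheds 122 L/s: no online neighbours, lost.
  N5 sheds 82 L/s: no online neighbours, lost.
No further seizures.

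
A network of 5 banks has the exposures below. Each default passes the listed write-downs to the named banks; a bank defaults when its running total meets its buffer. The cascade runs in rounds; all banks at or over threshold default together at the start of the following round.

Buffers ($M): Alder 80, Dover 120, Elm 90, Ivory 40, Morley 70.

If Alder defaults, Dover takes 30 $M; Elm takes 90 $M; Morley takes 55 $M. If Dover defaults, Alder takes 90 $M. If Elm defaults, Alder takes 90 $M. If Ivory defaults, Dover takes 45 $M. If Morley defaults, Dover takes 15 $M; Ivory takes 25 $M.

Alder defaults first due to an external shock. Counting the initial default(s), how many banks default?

2

Round 1 — Alder defaults (initial).
  Dover: +30 → 30 < 120
  Elm: +90 → 90 ≥ 90
  Morley: +55 → 55 < 70
Round 2 — Elm defaults.
No further defaults.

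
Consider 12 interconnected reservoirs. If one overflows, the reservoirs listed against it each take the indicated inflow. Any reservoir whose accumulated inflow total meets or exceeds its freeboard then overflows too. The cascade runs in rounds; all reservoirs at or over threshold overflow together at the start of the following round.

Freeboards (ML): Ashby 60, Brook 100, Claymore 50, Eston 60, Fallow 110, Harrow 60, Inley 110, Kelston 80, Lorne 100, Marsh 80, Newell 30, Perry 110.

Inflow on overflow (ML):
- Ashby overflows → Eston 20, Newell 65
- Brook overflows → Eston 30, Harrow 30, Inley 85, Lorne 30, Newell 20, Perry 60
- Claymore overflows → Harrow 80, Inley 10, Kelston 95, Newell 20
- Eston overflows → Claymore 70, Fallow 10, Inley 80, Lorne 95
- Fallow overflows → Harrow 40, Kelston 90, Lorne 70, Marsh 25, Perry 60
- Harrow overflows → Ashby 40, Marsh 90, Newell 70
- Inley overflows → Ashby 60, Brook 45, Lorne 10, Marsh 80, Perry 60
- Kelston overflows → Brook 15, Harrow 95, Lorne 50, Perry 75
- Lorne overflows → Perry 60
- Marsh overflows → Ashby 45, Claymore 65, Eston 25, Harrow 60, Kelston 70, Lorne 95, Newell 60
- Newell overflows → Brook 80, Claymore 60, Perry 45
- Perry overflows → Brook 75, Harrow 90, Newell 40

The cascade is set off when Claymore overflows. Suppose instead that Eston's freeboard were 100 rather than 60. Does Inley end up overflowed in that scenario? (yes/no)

With Eston's freeboard at 100:
Round 1 — Claymore overflows (initial).
  Harrow: +80 → 80 ≥ 60
  Inley: +10 → 10 < 110
  Kelston: +95 → 95 ≥ 80
  Newell: +20 → 20 < 30
Round 2 — Harrow, Kelston overflow.
  Ashby: +40 → 40 < 60
  Brook: +15 → 15 < 100
  Lorne: +50 → 50 < 100
  Marsh: +90 → 90 ≥ 80
  Newell: +70 → 90 ≥ 30
  Perry: +75 → 75 < 110
Round 3 — Marsh, Newell overflow.
  Ashby: +45 → 85 ≥ 60
  Brook: +80 → 95 < 100
  Eston: +25 → 25 < 100
  Lorne: +95 → 145 ≥ 100
  Perry: +45 → 120 ≥ 110
Round 4 — Ashby, Lorne, Perry overflow.
  Brook: +75 → 170 ≥ 100
  Eston: +20 → 45 < 100
Round 5 — Brook overflows.
  Eston: +30 → 75 < 100
  Inley: +85 → 95 < 110
No further overflows.

no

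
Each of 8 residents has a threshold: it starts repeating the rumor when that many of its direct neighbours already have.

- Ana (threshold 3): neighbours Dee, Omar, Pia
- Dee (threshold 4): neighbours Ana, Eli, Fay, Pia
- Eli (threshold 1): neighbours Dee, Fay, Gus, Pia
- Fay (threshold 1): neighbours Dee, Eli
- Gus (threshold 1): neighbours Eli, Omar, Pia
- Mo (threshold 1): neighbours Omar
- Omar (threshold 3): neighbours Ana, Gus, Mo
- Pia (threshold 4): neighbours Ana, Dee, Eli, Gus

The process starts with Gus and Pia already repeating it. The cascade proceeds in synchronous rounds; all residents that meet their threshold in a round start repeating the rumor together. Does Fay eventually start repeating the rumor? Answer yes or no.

yes

Round 1 — Gus, Pia start repeating the rumor (initial).
Round 2 — checking thresholds:
  Ana: 1 of 3 neighbours < 3, below threshold.
  Dee: 1 of 4 neighbours < 4, below threshold.
  Eli: 2 of 4 neighbours ≥ 1, starts repeating the rumor.
  Omar: 1 of 3 neighbours < 3, below threshold.
Round 3 — checking thresholds:
  Ana: 1 of 3 neighbours < 3, below threshold.
  Dee: 2 of 4 neighbours < 4, below threshold.
  Fay: 1 of 2 neighbours ≥ 1, starts repeating the rumor.
  Omar: 1 of 3 neighbours < 3, below threshold.
Round 4 — no new spreads; cascade stops.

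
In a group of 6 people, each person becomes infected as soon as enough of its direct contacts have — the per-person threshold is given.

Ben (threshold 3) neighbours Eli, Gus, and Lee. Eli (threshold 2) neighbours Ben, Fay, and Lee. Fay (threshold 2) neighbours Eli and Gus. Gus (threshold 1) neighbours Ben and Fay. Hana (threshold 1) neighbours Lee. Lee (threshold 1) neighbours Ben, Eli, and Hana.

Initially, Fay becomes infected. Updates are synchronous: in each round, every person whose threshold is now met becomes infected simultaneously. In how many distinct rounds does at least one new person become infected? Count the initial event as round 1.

2

Round 1 — Fay becomes infected (initial).
Round 2 — checking thresholds:
  Eli: 1 of 3 neighbours < 2, holds.
  Gus: 1 of 2 neighbours ≥ 1, becomes infected.
Round 3 — no new infections; cascade stops.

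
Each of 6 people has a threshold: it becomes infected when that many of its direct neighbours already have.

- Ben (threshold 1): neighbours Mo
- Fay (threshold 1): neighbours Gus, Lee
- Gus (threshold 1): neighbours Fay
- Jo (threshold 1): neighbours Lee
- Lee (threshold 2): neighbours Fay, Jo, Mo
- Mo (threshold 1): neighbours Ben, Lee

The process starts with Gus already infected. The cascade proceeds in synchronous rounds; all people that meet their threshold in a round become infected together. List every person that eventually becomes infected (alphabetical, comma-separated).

Fay, Gus

Round 1 — Gus becomes infected (initial).
Round 2 — checking thresholds:
  Fay: 1 of 2 neighbours ≥ 1, becomes infected.
Round 3 — no new infections; cascade stops.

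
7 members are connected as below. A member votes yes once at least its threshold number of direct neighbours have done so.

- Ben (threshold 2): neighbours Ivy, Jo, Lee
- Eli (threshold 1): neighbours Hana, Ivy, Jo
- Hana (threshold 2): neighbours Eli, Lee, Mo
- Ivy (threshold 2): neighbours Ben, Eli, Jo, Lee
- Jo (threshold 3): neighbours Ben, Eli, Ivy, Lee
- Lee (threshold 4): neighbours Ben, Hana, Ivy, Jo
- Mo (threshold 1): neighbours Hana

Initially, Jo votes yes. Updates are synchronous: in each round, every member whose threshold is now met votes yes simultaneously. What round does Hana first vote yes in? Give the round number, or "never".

never

Round 1 — Jo votes yes (initial).
Round 2 — checking thresholds:
  Ben: 1 of 3 neighbours < 2, below threshold.
  Eli: 1 of 3 neighbours ≥ 1, votes yes.
  Ivy: 1 of 4 neighbours < 2, below threshold.
  Lee: 1 of 4 neighbours < 4, below threshold.
Round 3 — checking thresholds:
  Ben: 1 of 3 neighbours < 2, below threshold.
  Hana: 1 of 3 neighbours < 2, below threshold.
  Ivy: 2 of 4 neighbours ≥ 2, votes yes.
  Lee: 1 of 4 neighbours < 4, below threshold.
Round 4 — checking thresholds:
  Ben: 2 of 3 neighbours ≥ 2, votes yes.
  Hana: 1 of 3 neighbours < 2, below threshold.
  Lee: 2 of 4 neighbours < 4, below threshold.
Round 5 — no new yes votes; cascade stops.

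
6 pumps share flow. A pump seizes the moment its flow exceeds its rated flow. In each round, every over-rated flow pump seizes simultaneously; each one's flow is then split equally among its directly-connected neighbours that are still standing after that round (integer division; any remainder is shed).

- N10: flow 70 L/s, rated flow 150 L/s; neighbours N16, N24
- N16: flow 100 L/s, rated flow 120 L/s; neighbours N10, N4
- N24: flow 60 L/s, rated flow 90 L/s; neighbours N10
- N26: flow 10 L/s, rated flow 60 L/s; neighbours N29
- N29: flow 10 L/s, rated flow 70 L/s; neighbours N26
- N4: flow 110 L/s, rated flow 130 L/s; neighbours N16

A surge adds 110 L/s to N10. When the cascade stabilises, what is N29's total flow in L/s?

Round 1 — N10 at 180 > 150. N10 seizes.
  N10 sheds 180 L/s to N16, N24: 90 each.
    N16: 100+90 = 190 > 120
    N24: 60+90 = 150 > 90
Round 2 — N16, N24 seize.
  N16 sheds 190 L/s to N4: 190 each.
    N4: 110+190 = 300 > 130
  N24 sheds 150 L/s: no online neighbours, lost.
Round 3 — N4 seizes.
  N4 sheds 300 L/s: no online neighbours, lost.
No further seizures.

10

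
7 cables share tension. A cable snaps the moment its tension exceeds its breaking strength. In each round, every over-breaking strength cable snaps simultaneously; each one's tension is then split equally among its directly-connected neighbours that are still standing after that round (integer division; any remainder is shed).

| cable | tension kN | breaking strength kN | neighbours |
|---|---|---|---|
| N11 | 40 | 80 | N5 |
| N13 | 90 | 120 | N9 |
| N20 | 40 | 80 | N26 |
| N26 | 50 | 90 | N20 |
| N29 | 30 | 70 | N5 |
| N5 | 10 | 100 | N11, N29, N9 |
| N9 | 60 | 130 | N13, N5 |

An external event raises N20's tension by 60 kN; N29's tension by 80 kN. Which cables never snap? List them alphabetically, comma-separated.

N13, N9

Round 1 — N20 at 100 > 80; N29 at 110 > 70. N20, N29 snap.
  N20 sheds 100 kN to N26: 100 each.
    N26: 50+100 = 150 > 90
  N29 sheds 110 kN to N5: 110 each.
    N5: 10+110 = 120 > 100
Round 2 — N26, N5 snap.
  N26 sheds 150 kN: no online neighbours, lost.
  N5 sheds 120 kN to N11, N9: 60 each.
    N11: 40+60 = 100 > 80
    N9: 60+60 = 120 ≤ 130
Round 3 — N11 snaps.
  N11 sheds 100 kN: no online neighbours, lost.
No further breaks.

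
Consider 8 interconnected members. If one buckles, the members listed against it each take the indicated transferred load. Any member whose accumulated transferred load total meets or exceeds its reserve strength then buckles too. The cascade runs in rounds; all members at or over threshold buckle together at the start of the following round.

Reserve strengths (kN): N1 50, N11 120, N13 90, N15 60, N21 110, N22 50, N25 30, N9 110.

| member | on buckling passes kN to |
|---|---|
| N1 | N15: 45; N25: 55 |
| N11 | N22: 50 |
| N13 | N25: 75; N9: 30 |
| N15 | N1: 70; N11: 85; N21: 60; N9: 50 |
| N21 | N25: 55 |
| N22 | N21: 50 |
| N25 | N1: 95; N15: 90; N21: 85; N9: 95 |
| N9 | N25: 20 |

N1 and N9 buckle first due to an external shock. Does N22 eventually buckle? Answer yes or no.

no

Round 1 — N1, N9 buckle (initial).
  N15: +45 → 45 < 60
  N25: +55+20 → 75 ≥ 30
Round 2 — N25 buckles.
  N15: +90 → 135 ≥ 60
  N21: +85 → 85 < 110
Round 3 — N15 buckles.
  N11: +85 → 85 < 120
  N21: +60 → 145 ≥ 110
Round 4 — N21 buckles.
No further bucklings.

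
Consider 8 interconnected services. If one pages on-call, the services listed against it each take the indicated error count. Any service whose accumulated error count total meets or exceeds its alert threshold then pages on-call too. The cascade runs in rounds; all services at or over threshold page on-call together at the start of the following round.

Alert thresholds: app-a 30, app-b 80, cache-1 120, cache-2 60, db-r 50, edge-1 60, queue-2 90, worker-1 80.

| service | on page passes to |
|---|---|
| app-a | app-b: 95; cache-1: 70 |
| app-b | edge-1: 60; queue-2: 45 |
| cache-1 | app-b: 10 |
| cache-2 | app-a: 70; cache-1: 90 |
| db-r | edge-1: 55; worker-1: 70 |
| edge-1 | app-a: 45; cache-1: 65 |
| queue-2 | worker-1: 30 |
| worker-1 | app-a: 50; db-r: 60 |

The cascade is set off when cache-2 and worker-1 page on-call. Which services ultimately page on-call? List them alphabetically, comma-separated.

Round 1 — cache-2, worker-1 page on-call (initial).
  app-a: +70+50 → 120 ≥ 30
  cache-1: +90 → 90 < 120
  db-r: +60 → 60 ≥ 50
Round 2 — app-a, db-r page on-call.
  app-b: +95 → 95 ≥ 80
  cache-1: +70 → 160 ≥ 120
  edge-1: +55 → 55 < 60
Round 3 — app-b, cache-1 page on-call.
  edge-1: +60 → 115 ≥ 60
  queue-2: +45 → 45 < 90
Round 4 — edge-1 pages on-call.
No further pages.

app-a, app-b, cache-1, cache-2, db-r, edge-1, worker-1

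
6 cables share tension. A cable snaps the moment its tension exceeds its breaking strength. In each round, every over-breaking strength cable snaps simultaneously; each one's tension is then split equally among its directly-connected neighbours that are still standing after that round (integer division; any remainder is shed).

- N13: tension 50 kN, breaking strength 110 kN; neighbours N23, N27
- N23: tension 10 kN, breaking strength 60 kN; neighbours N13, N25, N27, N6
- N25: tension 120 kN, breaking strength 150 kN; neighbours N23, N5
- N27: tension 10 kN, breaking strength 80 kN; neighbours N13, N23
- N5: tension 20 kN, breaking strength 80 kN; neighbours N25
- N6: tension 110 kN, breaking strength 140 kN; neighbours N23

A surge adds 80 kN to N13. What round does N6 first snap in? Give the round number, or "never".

never

Round 1 — N13 at 130 > 110. N13 snaps.
  N13 sheds 130 kN to N23, N27: 65 each.
    N23: 10+65 = 75 > 60
    N27: 10+65 = 75 ≤ 80
Round 2 — N23 snaps.
  N23 sheds 75 kN to N25, N27, N6: 25 each.
    N25: 120+25 = 145 ≤ 150
    N27: 75+25 = 100 > 80
    N6: 110+25 = 135 ≤ 140
Round 3 — N27 snaps.
  N27 sheds 100 kN: no online neighbours, lost.
No further breaks.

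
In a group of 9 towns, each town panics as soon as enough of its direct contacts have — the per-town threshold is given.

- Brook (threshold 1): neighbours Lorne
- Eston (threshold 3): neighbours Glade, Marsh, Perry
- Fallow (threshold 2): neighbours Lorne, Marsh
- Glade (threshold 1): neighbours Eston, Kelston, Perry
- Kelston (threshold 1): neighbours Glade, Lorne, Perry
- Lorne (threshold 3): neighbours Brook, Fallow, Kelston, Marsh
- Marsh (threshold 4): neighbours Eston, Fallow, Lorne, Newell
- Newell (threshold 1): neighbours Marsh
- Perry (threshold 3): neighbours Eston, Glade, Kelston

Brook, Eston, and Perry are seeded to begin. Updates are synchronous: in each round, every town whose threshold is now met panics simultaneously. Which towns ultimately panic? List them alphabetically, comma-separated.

Round 1 — Brook, Eston, Perry panic (initial).
Round 2 — checking thresholds:
  Glade: 2 of 3 neighbours ≥ 1, panics.
  Kelston: 1 of 3 neighbours ≥ 1, panics.
  Lorne: 1 of 4 neighbours < 3, holds.
  Marsh: 1 of 4 neighbours < 4, holds.
Round 3 — no new panics; cascade stops.

Brook, Eston, Glade, Kelston, Perry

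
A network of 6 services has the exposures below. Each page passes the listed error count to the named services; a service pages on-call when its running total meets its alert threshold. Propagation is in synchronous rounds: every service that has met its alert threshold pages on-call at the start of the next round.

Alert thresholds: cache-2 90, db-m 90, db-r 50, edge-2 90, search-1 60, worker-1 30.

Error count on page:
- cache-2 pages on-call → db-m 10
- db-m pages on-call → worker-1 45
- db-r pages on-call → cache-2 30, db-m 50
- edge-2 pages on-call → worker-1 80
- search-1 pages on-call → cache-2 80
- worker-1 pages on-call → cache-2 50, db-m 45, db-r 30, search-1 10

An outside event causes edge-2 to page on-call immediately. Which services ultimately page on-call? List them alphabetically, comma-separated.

edge-2, worker-1

Round 1 — edge-2 pages on-call (initial).
  worker-1: +80 → 80 ≥ 30
Round 2 — worker-1 pages on-call.
  cache-2: +50 → 50 < 90
  db-m: +45 → 45 < 90
  db-r: +30 → 30 < 50
  search-1: +10 → 10 < 60
No further pages.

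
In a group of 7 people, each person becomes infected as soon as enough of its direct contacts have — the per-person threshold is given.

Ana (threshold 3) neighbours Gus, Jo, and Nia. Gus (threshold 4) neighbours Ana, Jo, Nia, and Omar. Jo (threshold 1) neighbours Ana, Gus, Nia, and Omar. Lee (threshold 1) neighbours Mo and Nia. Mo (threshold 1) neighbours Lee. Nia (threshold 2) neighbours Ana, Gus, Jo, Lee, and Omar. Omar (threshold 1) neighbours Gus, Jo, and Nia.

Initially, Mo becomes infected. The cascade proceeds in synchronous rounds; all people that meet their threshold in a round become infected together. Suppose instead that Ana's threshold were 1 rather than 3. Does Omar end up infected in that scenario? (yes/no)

no

With Ana's threshold at 1:
Round 1 — Mo becomes infected (initial).
Round 2 — checking thresholds:
  Lee: 1 of 2 neighbours ≥ 1, becomes infected.
Round 3 — no new infections; cascade stops.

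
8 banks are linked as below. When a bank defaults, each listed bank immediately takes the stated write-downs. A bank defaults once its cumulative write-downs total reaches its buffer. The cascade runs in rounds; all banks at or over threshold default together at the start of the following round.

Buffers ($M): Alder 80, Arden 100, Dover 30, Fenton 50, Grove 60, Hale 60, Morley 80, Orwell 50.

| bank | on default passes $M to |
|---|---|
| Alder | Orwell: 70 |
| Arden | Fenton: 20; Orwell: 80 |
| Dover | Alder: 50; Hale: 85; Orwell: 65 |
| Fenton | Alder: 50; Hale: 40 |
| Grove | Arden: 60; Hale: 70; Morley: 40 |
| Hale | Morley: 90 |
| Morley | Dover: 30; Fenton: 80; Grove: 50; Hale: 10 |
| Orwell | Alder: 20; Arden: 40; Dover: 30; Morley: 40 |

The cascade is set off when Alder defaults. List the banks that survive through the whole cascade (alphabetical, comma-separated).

Round 1 — Alder defaults (initial).
  Orwell: +70 → 70 ≥ 50
Round 2 — Orwell defaults.
  Arden: +40 → 40 < 100
  Dover: +30 → 30 ≥ 30
  Morley: +40 → 40 < 80
Round 3 — Dover defaults.
  Hale: +85 → 85 ≥ 60
Round 4 — Hale defaults.
  Morley: +90 → 130 ≥ 80
Round 5 — Morley defaults.
  Fenton: +80 → 80 ≥ 50
  Grove: +50 → 50 < 60
Round 6 — Fenton defaults.
No further defaults.

Arden, Grove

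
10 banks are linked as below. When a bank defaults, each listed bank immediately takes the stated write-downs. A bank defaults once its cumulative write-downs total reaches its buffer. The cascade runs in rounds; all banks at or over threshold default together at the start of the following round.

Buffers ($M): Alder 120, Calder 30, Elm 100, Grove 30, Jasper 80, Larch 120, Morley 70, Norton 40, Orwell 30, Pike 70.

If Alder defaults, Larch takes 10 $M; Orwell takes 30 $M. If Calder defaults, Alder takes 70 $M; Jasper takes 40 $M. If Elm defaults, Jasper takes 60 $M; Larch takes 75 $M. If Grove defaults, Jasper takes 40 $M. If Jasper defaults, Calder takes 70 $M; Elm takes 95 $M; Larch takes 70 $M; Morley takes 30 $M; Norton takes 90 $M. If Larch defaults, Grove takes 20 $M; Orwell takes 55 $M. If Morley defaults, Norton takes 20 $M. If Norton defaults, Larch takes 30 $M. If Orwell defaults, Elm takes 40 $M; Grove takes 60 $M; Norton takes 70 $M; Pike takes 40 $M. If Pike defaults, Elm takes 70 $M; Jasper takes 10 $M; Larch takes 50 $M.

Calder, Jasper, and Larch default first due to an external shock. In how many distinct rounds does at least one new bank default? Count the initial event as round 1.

3

Round 1 — Calder, Jasper, Larch default (initial).
  Alder: +70 → 70 < 120
  Elm: +95 → 95 < 100
  Grove: +20 → 20 < 30
  Morley: +30 → 30 < 70
  Norton: +90 → 90 ≥ 40
  Orwell: +55 → 55 ≥ 30
Round 2 — Norton, Orwell default.
  Elm: +40 → 135 ≥ 100
  Grove: +60 → 80 ≥ 30
  Pike: +40 → 40 < 70
Round 3 — Elm, Grove default.
No further defaults.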